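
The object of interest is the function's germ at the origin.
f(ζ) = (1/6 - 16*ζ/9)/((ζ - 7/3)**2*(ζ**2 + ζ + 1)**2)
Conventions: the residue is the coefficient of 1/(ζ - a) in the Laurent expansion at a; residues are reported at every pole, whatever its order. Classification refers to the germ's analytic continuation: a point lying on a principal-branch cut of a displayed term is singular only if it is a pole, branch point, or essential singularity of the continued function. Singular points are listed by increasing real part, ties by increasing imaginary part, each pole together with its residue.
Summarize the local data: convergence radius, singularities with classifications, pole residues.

Denominator factor (ζ - 7/3)^2: pole of order 2 at 7/3, modulus 7/3.
Denominator factor (ζ**2 + ζ + 1)^2: discriminant -3, complex-conjugate roots (-1/2) + ((1/2)*sqrt(3))*i and (-1/2) - ((1/2)*sqrt(3))*i; poles of order 2, moduli 1 and 1.
The radius of convergence is the smallest modulus among the singular points: 1.
The factor ζ**2 + ζ + 1 splits as (ζ - a)(ζ - a') with a = (-1/2) - ((1/2)*sqrt(3))*i, a' = (-1/2) + ((1/2)*sqrt(3))*i. At the order-2 pole a set g(ζ) = (ζ - a)^2*f(ζ) = [(1/6 - 16*ζ/9)/(ζ - 7/3)**2] / (ζ - a')^2.
Order-2 pole: residue = g'(a); g'((-1/2) - ((1/2)*sqrt(3))*i) = (-21519/986078) + ((177065/8874702)*sqrt(3))*i, so the residue is (-21519/986078) + ((177065/8874702)*sqrt(3))*i.
The factor ζ**2 + ζ + 1 splits as (ζ - a)(ζ - a') with a = (-1/2) + ((1/2)*sqrt(3))*i, a' = (-1/2) - ((1/2)*sqrt(3))*i. At the order-2 pole a set g(ζ) = (ζ - a)^2*f(ζ) = [(1/6 - 16*ζ/9)/(ζ - 7/3)**2] / (ζ - a')^2.
Order-2 pole: residue = g'(a); g'((-1/2) + ((1/2)*sqrt(3))*i) = (-21519/986078) - ((177065/8874702)*sqrt(3))*i, so the residue is (-21519/986078) - ((177065/8874702)*sqrt(3))*i.
At the order-2 pole 7/3 set g(ζ) = (ζ - (7/3))^2*f(ζ) = (1/6 - 16*ζ/9)/(ζ**2 + ζ + 1)**2.
Order-2 pole: residue = g'(a); g'(7/3) = 21519/493039, so the residue is 21519/493039.
List the singular points by increasing real part (a conjugate pair: the negative imaginary part first).

Radius of convergence at 0: 1.
At (-1/2) - ((1/2)*sqrt(3))*i: a pole of order 2; residue (-21519/986078) + ((177065/8874702)*sqrt(3))*i.
At (-1/2) + ((1/2)*sqrt(3))*i: a pole of order 2; residue (-21519/986078) - ((177065/8874702)*sqrt(3))*i.
At 7/3: a pole of order 2; residue 21519/493039.


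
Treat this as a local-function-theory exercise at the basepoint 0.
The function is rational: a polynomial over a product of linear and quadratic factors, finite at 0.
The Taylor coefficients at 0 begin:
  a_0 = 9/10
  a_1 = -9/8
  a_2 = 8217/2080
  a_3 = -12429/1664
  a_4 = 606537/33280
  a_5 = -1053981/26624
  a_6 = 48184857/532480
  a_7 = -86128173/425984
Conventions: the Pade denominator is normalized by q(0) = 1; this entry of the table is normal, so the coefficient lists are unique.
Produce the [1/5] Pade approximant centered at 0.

Taylor coefficients needed (read off): a_0 = 9/10, a_1 = -9/8, a_2 = 8217/2080, a_3 = -12429/1664, a_4 = 606537/33280, a_5 = -1053981/26624, a_6 = 48184857/532480.
Write the denominator as Q(ν) = 1 + q1*ν + q2*ν^2 + q3*ν^3 + q4*ν^4 + q5*ν^5. Requiring Q*f - P = O(ν^7) with deg P <= 1 kills the coefficients of ν^2..ν^6 in Q*f:
  ν^2: a_2 + q1*a_1 + q2*a_0 = 0, i.e. 8217/2080 + (-9/8)*q1 + (9/10)*q2 = 0.
  ν^3: a_3 + q1*a_2 + q2*a_1 + q3*a_0 = 0, i.e. -12429/1664 + (8217/2080)*q1 + (-9/8)*q2 + (9/10)*q3 = 0.
  ν^4: a_4 + q1*a_3 + q2*a_2 + q3*a_1 + q4*a_0 = 0, i.e. 606537/33280 + (-12429/1664)*q1 + (8217/2080)*q2 + (-9/8)*q3 + (9/10)*q4 = 0.
  ν^5: a_5 + q1*a_4 + q2*a_3 + q3*a_2 + q4*a_1 + q5*a_0 = 0, i.e. -1053981/26624 + (606537/33280)*q1 + (-12429/1664)*q2 + (8217/2080)*q3 + (-9/8)*q4 + (9/10)*q5 = 0.
  ν^6: a_6 + q1*a_5 + q2*a_4 + q3*a_3 + q4*a_2 + q5*a_1 = 0, i.e. 48184857/532480 + (-1053981/26624)*q1 + (606537/33280)*q2 + (-12429/1664)*q3 + (8217/2080)*q4 + (-9/8)*q5 = 0.
Solving this linear system: q1 = 913/260, q2 = 0, q3 = -48093/6760, q4 = 0, q5 = 144279/35152.
The numerator is Q*f truncated at degree 1: P0 = a_0 = 9/10; P1 = a_1 + q1*a_0 = 1323/650.

The Pade approximant has numerator coefficients [9/10, 1323/650]; denominator coefficients [1, 913/260, 0, -48093/6760, 0, 144279/35152].


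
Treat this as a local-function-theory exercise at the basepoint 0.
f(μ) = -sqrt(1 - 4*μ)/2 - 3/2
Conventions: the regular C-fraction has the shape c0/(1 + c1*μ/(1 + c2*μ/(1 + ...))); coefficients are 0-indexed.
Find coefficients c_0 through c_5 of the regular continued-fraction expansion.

The regular C-fraction coefficients are [-2, 1/2, -3/2, -2/3, -4/3, -3/4].

Taylor coefficients (expand at 0): a_0 = -2, a_1 = 1, a_2 = 1, a_3 = 2, a_4 = 5, a_5 = 14.
c0 = a_0 = -2. Peel one level at a time: if S = 1 + c*μ/S' with S'(0) = 1, then c is the μ-coefficient of S and S' = c*μ/(S - 1).
S_1 = c0/f = 1 + (1/2)*μ + (3/4)*μ^2 + ...; c1 = 1/2.
S_2 = c1*μ/(S_1 - 1) = 1 + (-3/2)*μ + (-1)*μ^2 + ...; c2 = -3/2.
S_3 = c2*μ/(S_2 - 1) = 1 + (-2/3)*μ + (-8/9)*μ^2 + ...; c3 = -2/3.
S_4 = c3*μ/(S_3 - 1) = 1 + (-4/3)*μ + (-1)*μ^2 + ...; c4 = -4/3.
S_5 = c4*μ/(S_4 - 1) = 1 + (-3/4)*μ + ...; c5 = -3/4.


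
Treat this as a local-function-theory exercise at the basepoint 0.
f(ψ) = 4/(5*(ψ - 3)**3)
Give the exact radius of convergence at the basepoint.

Denominator factor (ψ - 3)^3: pole of order 3 at 3, modulus 3.
The radius of convergence is the smallest modulus among the singular points: 3.

The radius of convergence is 3.


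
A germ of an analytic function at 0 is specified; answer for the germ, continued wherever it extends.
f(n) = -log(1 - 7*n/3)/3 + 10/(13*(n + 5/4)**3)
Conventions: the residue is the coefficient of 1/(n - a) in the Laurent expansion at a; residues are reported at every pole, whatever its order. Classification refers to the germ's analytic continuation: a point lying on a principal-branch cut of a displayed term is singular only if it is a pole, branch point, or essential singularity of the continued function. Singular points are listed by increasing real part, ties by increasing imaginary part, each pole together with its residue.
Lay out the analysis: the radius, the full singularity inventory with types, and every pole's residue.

Radius of convergence at 0: 3/7.
At -5/4: a pole of order 3; residue 0.
At 3/7: a logarithmic branch point.

Denominator factor (n + 5/4)^3: pole of order 3 at -5/4, modulus 5/4.
Branch term (-1/3)*log(1 - n/(3/7)): its argument vanishes at n = 3/7, a logarithmic branch point, modulus 3/7.
The radius of convergence is the smallest modulus among the singular points: 3/7.
The branch term is analytic at -5/4 and contributes nothing to the residue; only the rational part matters.
At the order-3 pole -5/4 set g(n) = (n - (-5/4))^3*(rational part) = 10/13.
Order-3 pole: residue = g''(a)/2; g''(-5/4) = 0, so the residue is 0.
List the singular points by increasing real part (a conjugate pair: the negative imaginary part first).


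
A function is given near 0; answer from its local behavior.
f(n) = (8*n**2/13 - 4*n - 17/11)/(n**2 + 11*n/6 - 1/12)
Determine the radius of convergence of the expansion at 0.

The radius of convergence is -11/12 + (1/12)*sqrt(133).

Denominator factor (n**2 + 11*n/6 - 1/12): discriminant 133/36, real irrational roots -11/12 + (1/12)*sqrt(133) and -11/12 - (1/12)*sqrt(133); poles of order 1, moduli -11/12 + (1/12)*sqrt(133) and 11/12 + (1/12)*sqrt(133).
The radius of convergence is the smallest modulus among the singular points: -11/12 + (1/12)*sqrt(133).


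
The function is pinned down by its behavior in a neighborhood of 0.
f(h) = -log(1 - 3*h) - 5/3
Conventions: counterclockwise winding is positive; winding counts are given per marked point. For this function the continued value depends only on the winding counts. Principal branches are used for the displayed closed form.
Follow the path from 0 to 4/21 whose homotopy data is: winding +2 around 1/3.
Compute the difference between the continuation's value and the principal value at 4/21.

The rational part is single-valued and drops out of the difference; each branch term changes only by its own monodromy.
(-1)*log(1 - h/(1/3)): each positive loop around 1/3 adds 2*pi*i to the log, so winding +2 contributes (-1)*(2)*2*pi*i = -(4)*pi*i.
Summing the contributions at h = 4/21 gives -(4)*pi*i.

Continued minus principal equals -(4)*pi*i.


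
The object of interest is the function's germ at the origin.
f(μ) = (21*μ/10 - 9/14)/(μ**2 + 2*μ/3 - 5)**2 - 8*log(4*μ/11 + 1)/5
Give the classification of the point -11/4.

The point is a logarithmic branch point.

The term (-8/5)*log(1 - μ/(-11/4)) has argument 1 - -11/4/(-11/4) = 0 at -11/4: a logarithmic (infinitely-sheeted) branch point; the remaining terms are analytic or single-valued there.


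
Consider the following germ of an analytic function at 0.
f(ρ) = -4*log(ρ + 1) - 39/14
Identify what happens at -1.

The term (-4)*log(1 - ρ/(-1)) has argument 1 - -1/(-1) = 0 at -1: a logarithmic (infinitely-sheeted) branch point; the remaining terms are analytic or single-valued there.

The point is a logarithmic branch point.


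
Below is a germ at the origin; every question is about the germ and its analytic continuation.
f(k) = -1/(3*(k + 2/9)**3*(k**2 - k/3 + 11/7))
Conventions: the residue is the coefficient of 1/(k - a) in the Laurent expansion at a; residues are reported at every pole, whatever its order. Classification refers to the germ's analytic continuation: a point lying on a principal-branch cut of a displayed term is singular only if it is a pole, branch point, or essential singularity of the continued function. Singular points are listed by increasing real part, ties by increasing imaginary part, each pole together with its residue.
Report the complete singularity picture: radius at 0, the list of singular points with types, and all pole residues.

Denominator factor (k**2 - k/3 + 11/7): discriminant -389/63, complex-conjugate roots (1/6) + ((1/42)*sqrt(2723))*i and (1/6) - ((1/42)*sqrt(2723))*i; poles of order 1, moduli (1/7)*sqrt(77) and (1/7)*sqrt(77).
Denominator factor (k + 2/9)^3: pole of order 3 at -2/9, modulus 2/9.
The radius of convergence is the smallest modulus among the singular points: 2/9.
At the order-3 pole -2/9 set g(k) = (k - (-2/9))^3*f(k) = -1/(3*(k**2 - k/3 + 11/7)).
Order-3 pole: residue = g''(a)/2; g''(-2/9) = 132453468/887503681, so the residue is 66226734/887503681.
The factor k**2 - k/3 + 11/7 splits as (k - a)(k - a') with a = (1/6) - ((1/42)*sqrt(2723))*i, a' = (1/6) + ((1/42)*sqrt(2723))*i. At the order-1 pole a set g(k) = (k - a)*f(k) = [-1/(3*(k + 2/9)**3)] / (k - a').
Simple pole: residue = g(a) at a = (1/6) - ((1/42)*sqrt(2723))*i, which is (-33113367/887503681) + ((317559690/345238931909)*sqrt(2723))*i.
The factor k**2 - k/3 + 11/7 splits as (k - a)(k - a') with a = (1/6) + ((1/42)*sqrt(2723))*i, a' = (1/6) - ((1/42)*sqrt(2723))*i. At the order-1 pole a set g(k) = (k - a)*f(k) = [-1/(3*(k + 2/9)**3)] / (k - a').
Simple pole: residue = g(a) at a = (1/6) + ((1/42)*sqrt(2723))*i, which is (-33113367/887503681) - ((317559690/345238931909)*sqrt(2723))*i.
List the singular points by increasing real part (a conjugate pair: the negative imaginary part first).

Radius of convergence at 0: 2/9.
At -2/9: a pole of order 3; residue 66226734/887503681.
At (1/6) - ((1/42)*sqrt(2723))*i: a pole of order 1; residue (-33113367/887503681) + ((317559690/345238931909)*sqrt(2723))*i.
At (1/6) + ((1/42)*sqrt(2723))*i: a pole of order 1; residue (-33113367/887503681) - ((317559690/345238931909)*sqrt(2723))*i.


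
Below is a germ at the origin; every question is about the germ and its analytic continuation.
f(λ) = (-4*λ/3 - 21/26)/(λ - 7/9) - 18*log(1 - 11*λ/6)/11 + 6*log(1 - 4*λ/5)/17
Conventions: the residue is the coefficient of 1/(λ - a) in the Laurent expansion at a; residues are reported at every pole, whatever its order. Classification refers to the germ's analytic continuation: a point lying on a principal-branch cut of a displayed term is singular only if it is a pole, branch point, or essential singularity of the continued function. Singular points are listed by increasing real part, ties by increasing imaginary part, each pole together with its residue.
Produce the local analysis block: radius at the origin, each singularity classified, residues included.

Denominator factor (λ - 7/9): pole of order 1 at 7/9, modulus 7/9.
Branch term (-18/11)*log(1 - λ/(6/11)): its argument vanishes at λ = 6/11, a logarithmic branch point, modulus 6/11.
Branch term (6/17)*log(1 - λ/(5/4)): its argument vanishes at λ = 5/4, a logarithmic branch point, modulus 5/4.
The radius of convergence is the smallest modulus among the singular points: 6/11.
The branch terms are analytic at 7/9 and contribute nothing to the residue; only the rational part matters.
At the order-1 pole 7/9 set g(λ) = (λ - (7/9))*(rational part) = -4*λ/3 - 21/26.
Simple pole: residue = g(a) at a = 7/9, which is -1295/702.
List the singular points by increasing real part (a conjugate pair: the negative imaginary part first).

Radius of convergence at 0: 6/11.
At 6/11: a logarithmic branch point.
At 7/9: a pole of order 1; residue -1295/702.
At 5/4: a logarithmic branch point.


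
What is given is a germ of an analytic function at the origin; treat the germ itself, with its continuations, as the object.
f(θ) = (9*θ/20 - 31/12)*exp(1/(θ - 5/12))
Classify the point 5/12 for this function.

The point is an essential singularity.

The exponent 1/(θ - (5/12)) has a pole at 5/12, so exp(1/(θ - (5/12))) takes every nonzero value near it: an essential singularity (not a pole of any order).


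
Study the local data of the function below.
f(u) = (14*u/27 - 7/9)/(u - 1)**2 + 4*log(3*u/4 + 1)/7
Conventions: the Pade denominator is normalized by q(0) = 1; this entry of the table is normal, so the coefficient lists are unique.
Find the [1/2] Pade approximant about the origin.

The Pade approximant has numerator coefficients [-7/9, -28235111/82419498]; denominator coefficients [1, -149077/436082, -2801149/1744328].

Taylor coefficients needed (expand at 0): a_0 = -7/9, a_1 = -115/189, a_2 = -2203/1512, a_3 = -1487/1008.
Write the denominator as Q(u) = 1 + q1*u + q2*u^2. Requiring Q*f - P = O(u^4) with deg P <= 1 kills the coefficients of u^2..u^3 in Q*f:
  u^2: a_2 + q1*a_1 + q2*a_0 = 0, i.e. -2203/1512 + (-115/189)*q1 + (-7/9)*q2 = 0.
  u^3: a_3 + q1*a_2 + q2*a_1 = 0, i.e. -1487/1008 + (-2203/1512)*q1 + (-115/189)*q2 = 0.
Solving this linear system: q1 = -149077/436082, q2 = -2801149/1744328.
The numerator is Q*f truncated at degree 1: P0 = a_0 = -7/9; P1 = a_1 + q1*a_0 = -28235111/82419498.


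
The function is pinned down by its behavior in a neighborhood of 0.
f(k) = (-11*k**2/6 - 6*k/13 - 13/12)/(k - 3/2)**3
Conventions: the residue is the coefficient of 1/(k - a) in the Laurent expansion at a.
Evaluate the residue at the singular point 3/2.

The residue is -11/6.

At the order-3 pole 3/2 set g(k) = (k - (3/2))^3*f(k) = -11*k**2/6 - 6*k/13 - 13/12.
Order-3 pole: residue = g''(a)/2; g''(3/2) = -11/3, so the residue is -11/6.


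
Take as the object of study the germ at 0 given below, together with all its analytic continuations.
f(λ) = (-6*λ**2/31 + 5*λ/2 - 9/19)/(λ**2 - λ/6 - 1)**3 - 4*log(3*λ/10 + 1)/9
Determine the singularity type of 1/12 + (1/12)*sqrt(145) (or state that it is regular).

The point is a pole of order 3.

The denominator factor λ**2 - λ/6 - 1 vanishes at 1/12 + (1/12)*sqrt(145) and appears to the power 3; the numerator there equals -2175/4712 + (51/248)*sqrt(145), nonzero, and no other factor vanishes.
The branch terms are analytic at this point.
Hence a pole whose order is the multiplicity, 3.


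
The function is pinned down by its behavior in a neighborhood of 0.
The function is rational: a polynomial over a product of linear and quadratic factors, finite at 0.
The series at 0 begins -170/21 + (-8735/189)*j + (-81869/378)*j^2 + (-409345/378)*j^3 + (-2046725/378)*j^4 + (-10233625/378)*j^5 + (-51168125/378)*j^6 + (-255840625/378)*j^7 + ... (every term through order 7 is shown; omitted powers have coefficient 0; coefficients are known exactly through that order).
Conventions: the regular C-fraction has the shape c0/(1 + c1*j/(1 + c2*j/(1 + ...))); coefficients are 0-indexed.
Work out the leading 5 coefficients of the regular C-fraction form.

Taylor coefficients (read off): a_0 = -170/21, a_1 = -8735/189, a_2 = -81869/378, a_3 = -409345/378, a_4 = -2046725/378.
c0 = a_0 = -170/21. Peel one level at a time: if S = 1 + c*j/S' with S'(0) = 1, then c is the j-coefficient of S and S' = c*j/(S - 1).
S_1 = c0/f = 1 + (-1747/306)*j + (683522/117045)*j^2 + ...; c1 = -1747/306.
S_2 = c1*j/(S_1 - 1) = 1 + (1367044/1336455)*j + (-448723989/305200900)*j^2 + ...; c2 = 1367044/1336455.
S_3 = c2*j/(S_2 - 1) = 1 + (9807824331/6823502480)*j + (7679526451173/3051117221120)*j^2 + ...; c3 = 9807824331/6823502480.
S_4 = c3*j/(S_3 - 1) = 1 + (-1367901/781168)*j + ...; c4 = -1367901/781168.

The regular C-fraction coefficients are [-170/21, -1747/306, 1367044/1336455, 9807824331/6823502480, -1367901/781168].


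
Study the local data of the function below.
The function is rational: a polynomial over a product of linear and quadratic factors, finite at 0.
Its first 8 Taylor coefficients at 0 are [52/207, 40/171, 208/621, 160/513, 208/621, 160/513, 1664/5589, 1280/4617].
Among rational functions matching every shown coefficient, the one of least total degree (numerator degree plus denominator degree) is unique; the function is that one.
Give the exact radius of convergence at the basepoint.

No rational of total degree below 5 reproduces all 8 coefficients; solving the [1/4] Pade equations on them gives f(v) = (10*v/19 + 13/23)/(v**2 - 3/2)**2, whose expansion matches every shown term.
Denominator factor (v**2 - 3/2)^2: discriminant 6, real irrational roots (1/2)*sqrt(6) and -(1/2)*sqrt(6); poles of order 2, moduli (1/2)*sqrt(6) and (1/2)*sqrt(6).
The radius of convergence is the smallest modulus among the singular points: (1/2)*sqrt(6).

The radius of convergence is (1/2)*sqrt(6).


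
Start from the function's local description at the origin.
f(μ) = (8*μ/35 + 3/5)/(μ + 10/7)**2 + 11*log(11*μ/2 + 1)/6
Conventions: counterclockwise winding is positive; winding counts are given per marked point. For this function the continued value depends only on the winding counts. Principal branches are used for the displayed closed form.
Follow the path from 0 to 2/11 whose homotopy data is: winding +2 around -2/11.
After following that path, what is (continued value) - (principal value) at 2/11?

The rational part is single-valued and drops out of the difference; each branch term changes only by its own monodromy.
(11/6)*log(1 - μ/(-2/11)): each positive loop around -2/11 adds 2*pi*i to the log, so winding +2 contributes (11/6)*(2)*2*pi*i = (22/3)*pi*i.
Summing the contributions at μ = 2/11 gives (22/3)*pi*i.

Continued minus principal equals (22/3)*pi*i.


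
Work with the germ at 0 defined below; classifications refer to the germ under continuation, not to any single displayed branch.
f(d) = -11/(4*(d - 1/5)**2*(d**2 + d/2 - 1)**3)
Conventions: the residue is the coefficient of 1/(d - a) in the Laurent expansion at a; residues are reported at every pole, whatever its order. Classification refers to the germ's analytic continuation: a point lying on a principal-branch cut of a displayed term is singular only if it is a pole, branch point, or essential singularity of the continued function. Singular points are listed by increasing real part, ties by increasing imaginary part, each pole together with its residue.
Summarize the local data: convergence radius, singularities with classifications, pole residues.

Denominator factor (d - 1/5)^2: pole of order 2 at 1/5, modulus 1/5.
Denominator factor (d**2 + d/2 - 1)^3: discriminant 17/4, real irrational roots -1/4 + (1/4)*sqrt(17) and -1/4 - (1/4)*sqrt(17); poles of order 3, moduli -1/4 + (1/4)*sqrt(17) and 1/4 + (1/4)*sqrt(17).
The radius of convergence is the smallest modulus among the singular points: 1/5.
The factor d**2 + d/2 - 1 splits as (d - a)(d - a') with a = -1/4 - (1/4)*sqrt(17), a' = -1/4 + (1/4)*sqrt(17). At the order-3 pole a set g(d) = (d - a)^3*f(d) = [-11/(4*(d - 1/5)**2)] / (d - a')^3.
Order-3 pole: residue = g''(a)/2; g''(-1/4 - (1/4)*sqrt(17)) = -46406250/3418801 + (60831046650/16796569313)*sqrt(17), so the residue is -23203125/3418801 + (30415523325/16796569313)*sqrt(17).
At the order-2 pole 1/5 set g(d) = (d - (1/5))^2*f(d) = -11/(4*(d**2 + d/2 - 1)**3).
Order-2 pole: residue = g'(a); g'(1/5) = 46406250/3418801, so the residue is 46406250/3418801.
The factor d**2 + d/2 - 1 splits as (d - a)(d - a') with a = -1/4 + (1/4)*sqrt(17), a' = -1/4 - (1/4)*sqrt(17). At the order-3 pole a set g(d) = (d - a)^3*f(d) = [-11/(4*(d - 1/5)**2)] / (d - a')^3.
Order-3 pole: residue = g''(a)/2; g''(-1/4 + (1/4)*sqrt(17)) = -46406250/3418801 - (60831046650/16796569313)*sqrt(17), so the residue is -23203125/3418801 - (30415523325/16796569313)*sqrt(17).
List the singular points by increasing real part (a conjugate pair: the negative imaginary part first).

Radius of convergence at 0: 1/5.
At -1/4 - (1/4)*sqrt(17): a pole of order 3; residue -23203125/3418801 + (30415523325/16796569313)*sqrt(17).
At 1/5: a pole of order 2; residue 46406250/3418801.
At -1/4 + (1/4)*sqrt(17): a pole of order 3; residue -23203125/3418801 - (30415523325/16796569313)*sqrt(17).


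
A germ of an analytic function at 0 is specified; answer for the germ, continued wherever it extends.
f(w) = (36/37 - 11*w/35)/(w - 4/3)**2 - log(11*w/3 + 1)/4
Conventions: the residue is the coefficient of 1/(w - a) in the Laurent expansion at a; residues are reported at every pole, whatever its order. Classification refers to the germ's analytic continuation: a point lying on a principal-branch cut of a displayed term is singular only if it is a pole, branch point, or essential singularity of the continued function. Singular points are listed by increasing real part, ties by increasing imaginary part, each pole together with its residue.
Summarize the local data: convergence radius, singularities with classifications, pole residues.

Denominator factor (w - 4/3)^2: pole of order 2 at 4/3, modulus 4/3.
Branch term (-1/4)*log(1 - w/(-3/11)): its argument vanishes at w = -3/11, a logarithmic branch point, modulus 3/11.
The radius of convergence is the smallest modulus among the singular points: 3/11.
The branch term is analytic at 4/3 and contributes nothing to the residue; only the rational part matters.
At the order-2 pole 4/3 set g(w) = (w - (4/3))^2*(rational part) = 36/37 - 11*w/35.
Order-2 pole: residue = g'(a); g'(4/3) = -11/35, so the residue is -11/35.
List the singular points by increasing real part (a conjugate pair: the negative imaginary part first).

Radius of convergence at 0: 3/11.
At -3/11: a logarithmic branch point.
At 4/3: a pole of order 2; residue -11/35.


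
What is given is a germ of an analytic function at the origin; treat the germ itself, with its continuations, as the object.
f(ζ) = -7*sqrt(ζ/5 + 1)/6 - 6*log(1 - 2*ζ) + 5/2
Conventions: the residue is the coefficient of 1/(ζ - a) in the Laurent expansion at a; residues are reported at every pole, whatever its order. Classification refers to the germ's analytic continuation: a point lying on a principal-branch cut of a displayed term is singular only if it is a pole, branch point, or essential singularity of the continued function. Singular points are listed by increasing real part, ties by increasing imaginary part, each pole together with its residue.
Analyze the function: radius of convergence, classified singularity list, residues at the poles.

Radius of convergence at 0: 1/2.
At -5: an algebraic (square-root) branch point.
At 1/2: a logarithmic branch point.

Branch term (-7/6)*sqrt(1 - ζ/(-5)): its argument vanishes at ζ = -5, a square-root branch point, modulus 5.
Branch term (-6)*log(1 - ζ/(1/2)): its argument vanishes at ζ = 1/2, a logarithmic branch point, modulus 1/2.
The radius of convergence is the smallest modulus among the singular points: 1/2.
List the singular points by increasing real part (a conjugate pair: the negative imaginary part first).


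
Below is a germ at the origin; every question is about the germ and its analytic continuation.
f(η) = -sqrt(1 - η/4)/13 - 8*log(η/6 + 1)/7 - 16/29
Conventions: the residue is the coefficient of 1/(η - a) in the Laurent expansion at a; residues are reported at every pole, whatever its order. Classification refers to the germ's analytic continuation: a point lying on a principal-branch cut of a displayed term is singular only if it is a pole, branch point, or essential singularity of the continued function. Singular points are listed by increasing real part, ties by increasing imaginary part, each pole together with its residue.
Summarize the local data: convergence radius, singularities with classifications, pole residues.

Radius of convergence at 0: 4.
At -6: a logarithmic branch point.
At 4: an algebraic (square-root) branch point.

Branch term (-8/7)*log(1 - η/(-6)): its argument vanishes at η = -6, a logarithmic branch point, modulus 6.
Branch term (-1/13)*sqrt(1 - η/(4)): its argument vanishes at η = 4, a square-root branch point, modulus 4.
The radius of convergence is the smallest modulus among the singular points: 4.
List the singular points by increasing real part (a conjugate pair: the negative imaginary part first).


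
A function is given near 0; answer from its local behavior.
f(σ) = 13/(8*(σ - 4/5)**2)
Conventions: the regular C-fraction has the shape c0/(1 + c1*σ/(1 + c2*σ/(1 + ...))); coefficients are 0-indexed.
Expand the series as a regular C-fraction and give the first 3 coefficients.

Taylor coefficients (expand at 0): a_0 = 325/128, a_1 = 1625/256, a_2 = 24375/2048.
c0 = a_0 = 325/128. Peel one level at a time: if S = 1 + c*σ/S' with S'(0) = 1, then c is the σ-coefficient of S and S' = c*σ/(S - 1).
S_1 = c0/f = 1 + (-5/2)*σ + (25/16)*σ^2 + ...; c1 = -5/2.
S_2 = c1*σ/(S_1 - 1) = 1 + (5/8)*σ + ...; c2 = 5/8.

The regular C-fraction coefficients are [325/128, -5/2, 5/8].


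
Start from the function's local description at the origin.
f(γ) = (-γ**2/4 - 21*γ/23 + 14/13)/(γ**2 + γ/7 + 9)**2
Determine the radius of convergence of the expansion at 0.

Denominator factor (γ**2 + γ/7 + 9)^2: discriminant -1763/49, complex-conjugate roots (-1/14) + ((1/14)*sqrt(1763))*i and (-1/14) - ((1/14)*sqrt(1763))*i; poles of order 2, moduli 3 and 3.
The radius of convergence is the smallest modulus among the singular points: 3.

The radius of convergence is 3.


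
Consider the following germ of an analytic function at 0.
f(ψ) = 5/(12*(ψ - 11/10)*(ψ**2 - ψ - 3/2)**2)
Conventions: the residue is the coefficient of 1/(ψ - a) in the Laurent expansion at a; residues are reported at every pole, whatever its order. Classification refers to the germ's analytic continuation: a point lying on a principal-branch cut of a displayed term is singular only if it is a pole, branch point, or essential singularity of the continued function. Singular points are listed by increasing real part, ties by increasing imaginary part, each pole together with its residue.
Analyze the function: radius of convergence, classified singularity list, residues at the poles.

Radius of convergence at 0: -1/2 + (1/2)*sqrt(7).
At 1/2 - (1/2)*sqrt(7): a pole of order 2; residue -6250/57963 + (24450/946729)*sqrt(7).
At 11/10: a pole of order 1; residue 12500/57963.
At 1/2 + (1/2)*sqrt(7): a pole of order 2; residue -6250/57963 - (24450/946729)*sqrt(7).

Denominator factor (ψ**2 - ψ - 3/2)^2: discriminant 7, real irrational roots 1/2 + (1/2)*sqrt(7) and 1/2 - (1/2)*sqrt(7); poles of order 2, moduli 1/2 + (1/2)*sqrt(7) and -1/2 + (1/2)*sqrt(7).
Denominator factor (ψ - 11/10): pole of order 1 at 11/10, modulus 11/10.
The radius of convergence is the smallest modulus among the singular points: -1/2 + (1/2)*sqrt(7).
The factor ψ**2 - ψ - 3/2 splits as (ψ - a)(ψ - a') with a = 1/2 - (1/2)*sqrt(7), a' = 1/2 + (1/2)*sqrt(7). At the order-2 pole a set g(ψ) = (ψ - a)^2*f(ψ) = [5/(12*(ψ - 11/10))] / (ψ - a')^2.
Order-2 pole: residue = g'(a); g'(1/2 - (1/2)*sqrt(7)) = -6250/57963 + (24450/946729)*sqrt(7), so the residue is -6250/57963 + (24450/946729)*sqrt(7).
At the order-1 pole 11/10 set g(ψ) = (ψ - (11/10))*f(ψ) = 5/(12*(ψ**2 - ψ - 3/2)**2).
Simple pole: residue = g(a) at a = 11/10, which is 12500/57963.
The factor ψ**2 - ψ - 3/2 splits as (ψ - a)(ψ - a') with a = 1/2 + (1/2)*sqrt(7), a' = 1/2 - (1/2)*sqrt(7). At the order-2 pole a set g(ψ) = (ψ - a)^2*f(ψ) = [5/(12*(ψ - 11/10))] / (ψ - a')^2.
Order-2 pole: residue = g'(a); g'(1/2 + (1/2)*sqrt(7)) = -6250/57963 - (24450/946729)*sqrt(7), so the residue is -6250/57963 - (24450/946729)*sqrt(7).
List the singular points by increasing real part (a conjugate pair: the negative imaginary part first).


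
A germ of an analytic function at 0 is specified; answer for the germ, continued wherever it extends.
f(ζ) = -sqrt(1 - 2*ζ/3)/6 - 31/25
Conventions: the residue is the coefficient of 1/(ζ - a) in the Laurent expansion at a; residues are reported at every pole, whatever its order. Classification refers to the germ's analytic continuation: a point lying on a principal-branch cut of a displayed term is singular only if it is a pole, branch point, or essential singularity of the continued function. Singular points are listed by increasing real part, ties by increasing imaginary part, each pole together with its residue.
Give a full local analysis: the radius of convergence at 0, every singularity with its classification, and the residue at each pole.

Branch term (-1/6)*sqrt(1 - ζ/(3/2)): its argument vanishes at ζ = 3/2, a square-root branch point, modulus 3/2.
The radius of convergence is the smallest modulus among the singular points: 3/2.

Radius of convergence at 0: 3/2.
At 3/2: an algebraic (square-root) branch point.


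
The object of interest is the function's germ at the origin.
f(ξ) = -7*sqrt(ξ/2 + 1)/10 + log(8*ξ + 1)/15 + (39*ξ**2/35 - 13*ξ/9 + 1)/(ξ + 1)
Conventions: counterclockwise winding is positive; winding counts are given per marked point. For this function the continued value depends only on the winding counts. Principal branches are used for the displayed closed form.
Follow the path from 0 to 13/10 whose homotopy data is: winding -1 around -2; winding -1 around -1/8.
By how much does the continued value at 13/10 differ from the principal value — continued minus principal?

The rational part is single-valued and drops out of the difference; each branch term changes only by its own monodromy.
(-7/10)*sqrt(1 - ξ/(-2)): winding -1 is odd, the square root flips sign, contributing -2*(-7/10)*sqrt(1 - (13/10)/(-2)) = -2*(-7/10)*sqrt(33/20) = (7/50)*sqrt(165).
(1/15)*log(1 - ξ/(-1/8)): each positive loop around -1/8 adds 2*pi*i to the log, so winding -1 contributes (1/15)*(-1)*2*pi*i = -(2/15)*pi*i.
Summing the contributions at ξ = 13/10 gives ((7/50)*sqrt(165)) - ((2/15)*pi)*i.

Continued minus principal equals ((7/50)*sqrt(165)) - ((2/15)*pi)*i.


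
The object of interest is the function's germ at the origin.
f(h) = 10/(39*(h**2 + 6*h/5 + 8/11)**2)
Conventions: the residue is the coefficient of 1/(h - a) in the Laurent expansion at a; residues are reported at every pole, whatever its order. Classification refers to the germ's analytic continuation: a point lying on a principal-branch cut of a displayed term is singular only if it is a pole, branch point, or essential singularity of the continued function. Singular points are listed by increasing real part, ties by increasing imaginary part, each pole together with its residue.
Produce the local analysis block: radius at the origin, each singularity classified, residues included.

Radius of convergence at 0: (2/11)*sqrt(22).
At (-3/5) - ((1/55)*sqrt(1111))*i: a pole of order 2; residue ((6875/795678)*sqrt(1111))*i.
At (-3/5) + ((1/55)*sqrt(1111))*i: a pole of order 2; residue -((6875/795678)*sqrt(1111))*i.

Denominator factor (h**2 + 6*h/5 + 8/11)^2: discriminant -404/275, complex-conjugate roots (-3/5) + ((1/55)*sqrt(1111))*i and (-3/5) - ((1/55)*sqrt(1111))*i; poles of order 2, moduli (2/11)*sqrt(22) and (2/11)*sqrt(22).
The radius of convergence is the smallest modulus among the singular points: (2/11)*sqrt(22).
The factor h**2 + 6*h/5 + 8/11 splits as (h - a)(h - a') with a = (-3/5) - ((1/55)*sqrt(1111))*i, a' = (-3/5) + ((1/55)*sqrt(1111))*i. At the order-2 pole a set g(h) = (h - a)^2*f(h) = [10/39] / (h - a')^2.
Order-2 pole: residue = g'(a); g'((-3/5) - ((1/55)*sqrt(1111))*i) = ((6875/795678)*sqrt(1111))*i, so the residue is ((6875/795678)*sqrt(1111))*i.
The factor h**2 + 6*h/5 + 8/11 splits as (h - a)(h - a') with a = (-3/5) + ((1/55)*sqrt(1111))*i, a' = (-3/5) - ((1/55)*sqrt(1111))*i. At the order-2 pole a set g(h) = (h - a)^2*f(h) = [10/39] / (h - a')^2.
Order-2 pole: residue = g'(a); g'((-3/5) + ((1/55)*sqrt(1111))*i) = -((6875/795678)*sqrt(1111))*i, so the residue is -((6875/795678)*sqrt(1111))*i.
List the singular points by increasing real part (a conjugate pair: the negative imaginary part first).


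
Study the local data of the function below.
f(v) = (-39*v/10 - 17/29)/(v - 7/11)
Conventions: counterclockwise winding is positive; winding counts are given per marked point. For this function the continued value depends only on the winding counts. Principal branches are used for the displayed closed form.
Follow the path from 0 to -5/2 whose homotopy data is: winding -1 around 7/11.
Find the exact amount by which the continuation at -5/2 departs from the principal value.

Continued minus principal equals 0.

The function is rational, hence single-valued: continuing it around any pole returns the same value, so the difference is 0.


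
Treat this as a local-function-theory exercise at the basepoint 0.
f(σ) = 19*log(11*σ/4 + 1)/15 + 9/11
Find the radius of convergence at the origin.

Branch term (19/15)*log(1 - σ/(-4/11)): its argument vanishes at σ = -4/11, a logarithmic branch point, modulus 4/11.
The radius of convergence is the smallest modulus among the singular points: 4/11.

The radius of convergence is 4/11.


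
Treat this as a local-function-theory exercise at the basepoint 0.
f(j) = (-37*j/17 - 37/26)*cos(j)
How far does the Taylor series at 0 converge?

The radius of convergence is infinite.

The factor cos(j) is entire and contributes no finite singular point.
The polynomial part has no poles.
No finite singular points: the Taylor series at 0 converges everywhere.


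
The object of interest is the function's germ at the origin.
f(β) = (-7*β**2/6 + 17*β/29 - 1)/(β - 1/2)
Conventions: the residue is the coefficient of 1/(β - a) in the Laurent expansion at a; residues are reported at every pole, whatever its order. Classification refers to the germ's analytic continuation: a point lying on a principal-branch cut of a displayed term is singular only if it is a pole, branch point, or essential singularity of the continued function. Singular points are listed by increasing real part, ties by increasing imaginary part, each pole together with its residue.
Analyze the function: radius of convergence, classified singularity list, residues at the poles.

Denominator factor (β - 1/2): pole of order 1 at 1/2, modulus 1/2.
The radius of convergence is the smallest modulus among the singular points: 1/2.
At the order-1 pole 1/2 set g(β) = (β - (1/2))*f(β) = -7*β**2/6 + 17*β/29 - 1.
Simple pole: residue = g(a) at a = 1/2, which is -695/696.

Radius of convergence at 0: 1/2.
At 1/2: a pole of order 1; residue -695/696.


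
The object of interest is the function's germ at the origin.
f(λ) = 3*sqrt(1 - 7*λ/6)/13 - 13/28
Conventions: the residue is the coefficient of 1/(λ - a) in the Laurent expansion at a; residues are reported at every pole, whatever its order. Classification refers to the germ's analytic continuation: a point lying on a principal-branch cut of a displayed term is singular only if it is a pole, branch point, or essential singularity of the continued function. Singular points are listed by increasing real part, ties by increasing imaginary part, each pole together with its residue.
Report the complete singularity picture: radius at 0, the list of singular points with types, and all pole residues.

Radius of convergence at 0: 6/7.
At 6/7: an algebraic (square-root) branch point.

Branch term (3/13)*sqrt(1 - λ/(6/7)): its argument vanishes at λ = 6/7, a square-root branch point, modulus 6/7.
The radius of convergence is the smallest modulus among the singular points: 6/7.


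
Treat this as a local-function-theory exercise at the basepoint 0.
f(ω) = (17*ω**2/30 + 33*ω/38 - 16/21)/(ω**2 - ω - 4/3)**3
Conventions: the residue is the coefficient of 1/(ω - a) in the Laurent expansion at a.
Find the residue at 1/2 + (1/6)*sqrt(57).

The factor ω**2 - ω - 4/3 splits as (ω - a)(ω - a') with a = 1/2 + (1/6)*sqrt(57), a' = 1/2 - (1/6)*sqrt(57). At the order-3 pole a set g(ω) = (ω - a)^3*f(ω) = [17*ω**2/30 + 33*ω/38 - 16/21] / (ω - a')^3.
Order-3 pole: residue = g''(a)/2; g''(1/2 + (1/6)*sqrt(57)) = -(6968/912247)*sqrt(57), so the residue is -(3484/912247)*sqrt(57).

The residue is -(3484/912247)*sqrt(57).


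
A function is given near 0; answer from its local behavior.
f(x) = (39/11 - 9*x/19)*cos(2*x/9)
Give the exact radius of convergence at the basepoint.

The radius of convergence is infinite.

The factor cos(2*x/9) is entire and contributes no finite singular point.
The polynomial part has no poles.
No finite singular points: the Taylor series at 0 converges everywhere.


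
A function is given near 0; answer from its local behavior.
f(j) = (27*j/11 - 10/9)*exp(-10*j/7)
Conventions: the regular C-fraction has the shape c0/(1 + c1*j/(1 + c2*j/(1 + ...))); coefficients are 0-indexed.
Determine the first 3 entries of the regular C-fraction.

Taylor coefficients (expand at 0): a_0 = -10/9, a_1 = 2801/693, a_2 = -22510/4851.
c0 = a_0 = -10/9. Peel one level at a time: if S = 1 + c*j/S' with S'(0) = 1, then c is the j-coefficient of S and S' = c*j/(S - 1).
S_1 = c0/f = 1 + (2801/770)*j + (5369501/592900)*j^2 + ...; c1 = 2801/770.
S_2 = c1*j/(S_1 - 1) = 1 + (-5369501/2156770)*j + ...; c2 = -5369501/2156770.

The regular C-fraction coefficients are [-10/9, 2801/770, -5369501/2156770].


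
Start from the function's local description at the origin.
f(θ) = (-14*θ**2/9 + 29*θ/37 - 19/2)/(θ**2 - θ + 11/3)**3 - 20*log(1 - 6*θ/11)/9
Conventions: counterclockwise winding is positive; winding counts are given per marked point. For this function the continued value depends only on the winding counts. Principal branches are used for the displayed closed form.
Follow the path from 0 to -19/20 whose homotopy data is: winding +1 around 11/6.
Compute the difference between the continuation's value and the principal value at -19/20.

Continued minus principal equals -(40/9)*pi*i.

The rational part is single-valued and drops out of the difference; each branch term changes only by its own monodromy.
(-20/9)*log(1 - θ/(11/6)): each positive loop around 11/6 adds 2*pi*i to the log, so winding +1 contributes (-20/9)*(1)*2*pi*i = -(40/9)*pi*i.
Summing the contributions at θ = -19/20 gives -(40/9)*pi*i.


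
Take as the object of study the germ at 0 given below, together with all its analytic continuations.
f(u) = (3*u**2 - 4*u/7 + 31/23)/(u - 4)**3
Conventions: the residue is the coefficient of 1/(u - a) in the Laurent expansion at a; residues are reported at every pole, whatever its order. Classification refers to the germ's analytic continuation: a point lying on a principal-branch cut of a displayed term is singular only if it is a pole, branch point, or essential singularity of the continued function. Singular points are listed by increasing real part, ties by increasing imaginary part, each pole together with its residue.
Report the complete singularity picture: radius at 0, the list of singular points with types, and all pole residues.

Radius of convergence at 0: 4.
At 4: a pole of order 3; residue 3.

Denominator factor (u - 4)^3: pole of order 3 at 4, modulus 4.
The radius of convergence is the smallest modulus among the singular points: 4.
At the order-3 pole 4 set g(u) = (u - (4))^3*f(u) = 3*u**2 - 4*u/7 + 31/23.
Order-3 pole: residue = g''(a)/2; g''(4) = 6, so the residue is 3.
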